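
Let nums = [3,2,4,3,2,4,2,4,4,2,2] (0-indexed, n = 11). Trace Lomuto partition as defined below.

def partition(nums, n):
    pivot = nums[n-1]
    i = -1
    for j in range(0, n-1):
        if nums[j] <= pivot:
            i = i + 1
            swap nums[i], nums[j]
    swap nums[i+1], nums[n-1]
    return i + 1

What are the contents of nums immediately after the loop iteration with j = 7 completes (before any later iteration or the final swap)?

pivot = nums[10] = 2; i = -1
j=0: nums[0]=3 > 2 → no swap
j=1: nums[1]=2 ≤ 2 → i=0, swap nums[0],nums[1] → [2,3,4,3,2,4,2,4,4,2,2]
j=2: nums[2]=4 > 2 → no swap
j=3: nums[3]=3 > 2 → no swap
j=4: nums[4]=2 ≤ 2 → i=1, swap nums[1],nums[4] → [2,2,4,3,3,4,2,4,4,2,2]
j=5: nums[5]=4 > 2 → no swap
j=6: nums[6]=2 ≤ 2 → i=2, swap nums[2],nums[6] → [2,2,2,3,3,4,4,4,4,2,2]
j=7: nums[7]=4 > 2 → no swap
(after j=7) nums = [2,2,2,3,3,4,4,4,4,2,2]

[2,2,2,3,3,4,4,4,4,2,2]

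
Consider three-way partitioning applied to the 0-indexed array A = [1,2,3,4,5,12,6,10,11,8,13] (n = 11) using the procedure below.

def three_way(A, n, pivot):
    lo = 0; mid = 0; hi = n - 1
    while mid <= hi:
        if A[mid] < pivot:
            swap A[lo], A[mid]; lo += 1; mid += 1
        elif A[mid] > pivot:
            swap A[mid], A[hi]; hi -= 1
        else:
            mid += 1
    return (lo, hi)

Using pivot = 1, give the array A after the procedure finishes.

[1,3,4,5,12,6,10,11,8,13,2]

pivot = 1; lo=0, mid=0, hi=10
A[mid]=1=1: mid=1
A[mid]=2>1: swap A[1],A[10]; hi=9 → [1,13,3,4,5,12,6,10,11,8,2]
A[mid]=13>1: swap A[1],A[9]; hi=8 → [1,8,3,4,5,12,6,10,11,13,2]
A[mid]=8>1: swap A[1],A[8]; hi=7 → [1,11,3,4,5,12,6,10,8,13,2]
A[mid]=11>1: swap A[1],A[7]; hi=6 → [1,10,3,4,5,12,6,11,8,13,2]
A[mid]=10>1: swap A[1],A[6]; hi=5 → [1,6,3,4,5,12,10,11,8,13,2]
A[mid]=6>1: swap A[1],A[5]; hi=4 → [1,12,3,4,5,6,10,11,8,13,2]
A[mid]=12>1: swap A[1],A[4]; hi=3 → [1,5,3,4,12,6,10,11,8,13,2]
A[mid]=5>1: swap A[1],A[3]; hi=2 → [1,4,3,5,12,6,10,11,8,13,2]
A[mid]=4>1: swap A[1],A[2]; hi=1 → [1,3,4,5,12,6,10,11,8,13,2]
A[mid]=3>1: swap A[1],A[1]; hi=0 → [1,3,4,5,12,6,10,11,8,13,2]
end: lo=0, hi=0; A = [1,3,4,5,12,6,10,11,8,13,2]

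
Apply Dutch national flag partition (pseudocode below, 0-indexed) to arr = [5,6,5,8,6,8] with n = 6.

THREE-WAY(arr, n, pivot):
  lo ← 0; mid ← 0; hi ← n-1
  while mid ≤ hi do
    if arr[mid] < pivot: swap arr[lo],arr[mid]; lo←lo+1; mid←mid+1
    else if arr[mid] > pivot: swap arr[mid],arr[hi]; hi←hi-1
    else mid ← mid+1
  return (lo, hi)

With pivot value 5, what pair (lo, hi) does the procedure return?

pivot = 5; lo=0, mid=0, hi=5
arr[mid]=5=5: mid=1
arr[mid]=6>5: swap arr[1],arr[5]; hi=4 → [5,8,5,8,6,6]
arr[mid]=8>5: swap arr[1],arr[4]; hi=3 → [5,6,5,8,8,6]
arr[mid]=6>5: swap arr[1],arr[3]; hi=2 → [5,8,5,6,8,6]
arr[mid]=8>5: swap arr[1],arr[2]; hi=1 → [5,5,8,6,8,6]
arr[mid]=5=5: mid=2
end: lo=0, hi=1; arr = [5,5,8,6,8,6]

(0, 1)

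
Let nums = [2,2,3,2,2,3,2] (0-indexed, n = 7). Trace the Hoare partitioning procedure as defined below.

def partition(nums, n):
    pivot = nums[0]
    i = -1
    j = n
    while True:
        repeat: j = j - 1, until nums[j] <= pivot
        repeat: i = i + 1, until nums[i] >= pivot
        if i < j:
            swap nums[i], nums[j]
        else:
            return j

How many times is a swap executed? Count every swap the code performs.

pivot=2
j stops at 6 (2), i stops at 0 (2); swap ⇒ [2,2,3,2,2,3,2]
j stops at 4 (2), i stops at 1 (2); swap ⇒ [2,2,3,2,2,3,2]
j stops at 3 (2), i stops at 2 (3); swap ⇒ [2,2,2,3,2,3,2]
j stops at 2, i stops at 3; i≥j ⇒ return 2. nums=[2,2,2,3,2,3,2]

3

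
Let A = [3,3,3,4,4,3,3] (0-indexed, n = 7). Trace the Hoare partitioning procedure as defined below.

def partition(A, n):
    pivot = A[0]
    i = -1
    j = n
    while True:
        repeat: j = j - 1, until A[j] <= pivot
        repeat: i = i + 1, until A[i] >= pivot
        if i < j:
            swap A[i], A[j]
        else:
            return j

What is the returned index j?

pivot = A[0] = 3; i = -1, j = 7
j→6 (A[6]=3≤3), i→0 (A[0]=3≥3); i<j, swap → [3,3,3,4,4,3,3]
j→5 (A[5]=3≤3), i→1 (A[1]=3≥3); i<j, swap → [3,3,3,4,4,3,3]
j→2, i→2; i≥j, return j=2. A = [3,3,3,4,4,3,3]

2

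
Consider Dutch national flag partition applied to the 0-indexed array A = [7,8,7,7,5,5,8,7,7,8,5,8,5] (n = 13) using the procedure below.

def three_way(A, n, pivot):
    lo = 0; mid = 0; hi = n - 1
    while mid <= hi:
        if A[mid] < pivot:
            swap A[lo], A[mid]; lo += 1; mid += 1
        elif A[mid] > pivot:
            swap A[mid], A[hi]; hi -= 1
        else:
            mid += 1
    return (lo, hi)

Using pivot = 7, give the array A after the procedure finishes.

pivot = 7; lo=0, mid=0, hi=12
A[mid]=7=7: mid=1
A[mid]=8>7: swap A[1],A[12]; hi=11 → [7,5,7,7,5,5,8,7,7,8,5,8,8]
A[mid]=5<7: swap A[0],A[1]; lo=1,mid=2 → [5,7,7,7,5,5,8,7,7,8,5,8,8]
A[mid]=7=7: mid=3
A[mid]=7=7: mid=4
A[mid]=5<7: swap A[1],A[4]; lo=2,mid=5 → [5,5,7,7,7,5,8,7,7,8,5,8,8]
A[mid]=5<7: swap A[2],A[5]; lo=3,mid=6 → [5,5,5,7,7,7,8,7,7,8,5,8,8]
A[mid]=8>7: swap A[6],A[11]; hi=10 → [5,5,5,7,7,7,8,7,7,8,5,8,8]
A[mid]=8>7: swap A[6],A[10]; hi=9 → [5,5,5,7,7,7,5,7,7,8,8,8,8]
A[mid]=5<7: swap A[3],A[6]; lo=4,mid=7 → [5,5,5,5,7,7,7,7,7,8,8,8,8]
A[mid]=7=7: mid=8
A[mid]=7=7: mid=9
A[mid]=8>7: swap A[9],A[9]; hi=8 → [5,5,5,5,7,7,7,7,7,8,8,8,8]
end: lo=4, hi=8; A = [5,5,5,5,7,7,7,7,7,8,8,8,8]

[5,5,5,5,7,7,7,7,7,8,8,8,8]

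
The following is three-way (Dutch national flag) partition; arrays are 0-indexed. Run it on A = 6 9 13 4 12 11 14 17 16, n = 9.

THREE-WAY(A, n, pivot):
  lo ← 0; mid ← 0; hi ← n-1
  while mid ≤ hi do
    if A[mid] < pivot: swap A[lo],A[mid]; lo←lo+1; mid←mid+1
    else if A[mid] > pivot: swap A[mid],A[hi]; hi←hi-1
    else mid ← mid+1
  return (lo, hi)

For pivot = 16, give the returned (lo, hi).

lo=0 mid=0 hi=8
6<16: swap(0,0), lo=1 mid=1 ⇒ 6 9 13 4 12 11 14 17 16
9<16: swap(1,1), lo=2 mid=2 ⇒ 6 9 13 4 12 11 14 17 16
13<16: swap(2,2), lo=3 mid=3 ⇒ 6 9 13 4 12 11 14 17 16
4<16: swap(3,3), lo=4 mid=4 ⇒ 6 9 13 4 12 11 14 17 16
12<16: swap(4,4), lo=5 mid=5 ⇒ 6 9 13 4 12 11 14 17 16
11<16: swap(5,5), lo=6 mid=6 ⇒ 6 9 13 4 12 11 14 17 16
14<16: swap(6,6), lo=7 mid=7 ⇒ 6 9 13 4 12 11 14 17 16
17>16: swap(7,8), hi=7 ⇒ 6 9 13 4 12 11 14 16 17
16=16: mid=8
done. lo=7 hi=7; A=6 9 13 4 12 11 14 16 17

(7, 7)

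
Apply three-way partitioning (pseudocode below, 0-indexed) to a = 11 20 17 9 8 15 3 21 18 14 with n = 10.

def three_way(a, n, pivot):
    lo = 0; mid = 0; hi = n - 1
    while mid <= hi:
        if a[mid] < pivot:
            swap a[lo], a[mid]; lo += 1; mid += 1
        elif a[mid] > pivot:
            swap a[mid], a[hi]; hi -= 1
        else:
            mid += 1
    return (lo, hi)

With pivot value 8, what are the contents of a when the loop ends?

3 8 9 17 15 20 21 18 14 11

lo=0 mid=0 hi=9
11>8: swap(0,9), hi=8 ⇒ 14 20 17 9 8 15 3 21 18 11
14>8: swap(0,8), hi=7 ⇒ 18 20 17 9 8 15 3 21 14 11
18>8: swap(0,7), hi=6 ⇒ 21 20 17 9 8 15 3 18 14 11
21>8: swap(0,6), hi=5 ⇒ 3 20 17 9 8 15 21 18 14 11
3<8: swap(0,0), lo=1 mid=1 ⇒ 3 20 17 9 8 15 21 18 14 11
20>8: swap(1,5), hi=4 ⇒ 3 15 17 9 8 20 21 18 14 11
15>8: swap(1,4), hi=3 ⇒ 3 8 17 9 15 20 21 18 14 11
8=8: mid=2
17>8: swap(2,3), hi=2 ⇒ 3 8 9 17 15 20 21 18 14 11
9>8: swap(2,2), hi=1 ⇒ 3 8 9 17 15 20 21 18 14 11
done. lo=1 hi=1; a=3 8 9 17 15 20 21 18 14 11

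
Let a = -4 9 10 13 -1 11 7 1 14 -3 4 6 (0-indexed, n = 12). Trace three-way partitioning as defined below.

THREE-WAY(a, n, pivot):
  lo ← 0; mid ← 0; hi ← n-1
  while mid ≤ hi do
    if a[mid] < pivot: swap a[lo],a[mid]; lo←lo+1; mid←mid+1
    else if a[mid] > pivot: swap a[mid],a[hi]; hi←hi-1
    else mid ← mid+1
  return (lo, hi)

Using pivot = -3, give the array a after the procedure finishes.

-4 -3 13 -1 11 7 1 14 10 4 6 9

pivot = -3; lo=0, mid=0, hi=11
a[mid]=-4<-3: swap a[0],a[0]; lo=1,mid=1 → -4 9 10 13 -1 11 7 1 14 -3 4 6
a[mid]=9>-3: swap a[1],a[11]; hi=10 → -4 6 10 13 -1 11 7 1 14 -3 4 9
a[mid]=6>-3: swap a[1],a[10]; hi=9 → -4 4 10 13 -1 11 7 1 14 -3 6 9
a[mid]=4>-3: swap a[1],a[9]; hi=8 → -4 -3 10 13 -1 11 7 1 14 4 6 9
a[mid]=-3=-3: mid=2
a[mid]=10>-3: swap a[2],a[8]; hi=7 → -4 -3 14 13 -1 11 7 1 10 4 6 9
a[mid]=14>-3: swap a[2],a[7]; hi=6 → -4 -3 1 13 -1 11 7 14 10 4 6 9
a[mid]=1>-3: swap a[2],a[6]; hi=5 → -4 -3 7 13 -1 11 1 14 10 4 6 9
a[mid]=7>-3: swap a[2],a[5]; hi=4 → -4 -3 11 13 -1 7 1 14 10 4 6 9
a[mid]=11>-3: swap a[2],a[4]; hi=3 → -4 -3 -1 13 11 7 1 14 10 4 6 9
a[mid]=-1>-3: swap a[2],a[3]; hi=2 → -4 -3 13 -1 11 7 1 14 10 4 6 9
a[mid]=13>-3: swap a[2],a[2]; hi=1 → -4 -3 13 -1 11 7 1 14 10 4 6 9
end: lo=1, hi=1; a = -4 -3 13 -1 11 7 1 14 10 4 6 9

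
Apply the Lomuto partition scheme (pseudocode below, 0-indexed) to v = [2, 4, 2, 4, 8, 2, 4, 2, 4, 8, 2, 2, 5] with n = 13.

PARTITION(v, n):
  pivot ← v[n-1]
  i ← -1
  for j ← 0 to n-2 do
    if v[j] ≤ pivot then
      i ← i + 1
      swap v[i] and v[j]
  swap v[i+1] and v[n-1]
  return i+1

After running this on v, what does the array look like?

pivot = v[12] = 5; i = -1
j=0: v[0]=2 ≤ 5 → i=0, swap v[0],v[0] (no change) → [2, 4, 2, 4, 8, 2, 4, 2, 4, 8, 2, 2, 5]
j=1: v[1]=4 ≤ 5 → i=1, swap v[1],v[1] (no change) → [2, 4, 2, 4, 8, 2, 4, 2, 4, 8, 2, 2, 5]
j=2: v[2]=2 ≤ 5 → i=2, swap v[2],v[2] (no change) → [2, 4, 2, 4, 8, 2, 4, 2, 4, 8, 2, 2, 5]
j=3: v[3]=4 ≤ 5 → i=3, swap v[3],v[3] (no change) → [2, 4, 2, 4, 8, 2, 4, 2, 4, 8, 2, 2, 5]
j=4: v[4]=8 > 5 → no swap
j=5: v[5]=2 ≤ 5 → i=4, swap v[4],v[5] → [2, 4, 2, 4, 2, 8, 4, 2, 4, 8, 2, 2, 5]
j=6: v[6]=4 ≤ 5 → i=5, swap v[5],v[6] → [2, 4, 2, 4, 2, 4, 8, 2, 4, 8, 2, 2, 5]
j=7: v[7]=2 ≤ 5 → i=6, swap v[6],v[7] → [2, 4, 2, 4, 2, 4, 2, 8, 4, 8, 2, 2, 5]
j=8: v[8]=4 ≤ 5 → i=7, swap v[7],v[8] → [2, 4, 2, 4, 2, 4, 2, 4, 8, 8, 2, 2, 5]
j=9: v[9]=8 > 5 → no swap
j=10: v[10]=2 ≤ 5 → i=8, swap v[8],v[10] → [2, 4, 2, 4, 2, 4, 2, 4, 2, 8, 8, 2, 5]
j=11: v[11]=2 ≤ 5 → i=9, swap v[9],v[11] → [2, 4, 2, 4, 2, 4, 2, 4, 2, 2, 8, 8, 5]
final swap v[10],v[12] → [2, 4, 2, 4, 2, 4, 2, 4, 2, 2, 5, 8, 8]; return 10

[2, 4, 2, 4, 2, 4, 2, 4, 2, 2, 5, 8, 8]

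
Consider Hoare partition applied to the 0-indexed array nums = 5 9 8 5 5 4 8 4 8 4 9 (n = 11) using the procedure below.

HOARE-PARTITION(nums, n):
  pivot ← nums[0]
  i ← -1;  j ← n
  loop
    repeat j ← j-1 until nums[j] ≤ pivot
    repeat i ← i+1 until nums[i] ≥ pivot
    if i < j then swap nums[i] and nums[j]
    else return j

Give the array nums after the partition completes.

pivot=5
j stops at 9 (4), i stops at 0 (5); swap ⇒ 4 9 8 5 5 4 8 4 8 5 9
j stops at 7 (4), i stops at 1 (9); swap ⇒ 4 4 8 5 5 4 8 9 8 5 9
j stops at 5 (4), i stops at 2 (8); swap ⇒ 4 4 4 5 5 8 8 9 8 5 9
j stops at 4 (5), i stops at 3 (5); swap ⇒ 4 4 4 5 5 8 8 9 8 5 9
j stops at 3, i stops at 4; i≥j ⇒ return 3. nums=4 4 4 5 5 8 8 9 8 5 9

4 4 4 5 5 8 8 9 8 5 9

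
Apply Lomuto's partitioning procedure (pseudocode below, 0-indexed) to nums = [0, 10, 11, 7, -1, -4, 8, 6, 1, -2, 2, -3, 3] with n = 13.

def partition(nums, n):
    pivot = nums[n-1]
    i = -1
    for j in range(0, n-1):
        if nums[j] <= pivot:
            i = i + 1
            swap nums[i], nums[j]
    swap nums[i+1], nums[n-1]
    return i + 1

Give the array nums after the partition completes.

[0, -1, -4, 1, -2, 2, -3, 3, 7, 10, 11, 8, 6]

pivot = nums[12] = 3; i = -1
j=0: nums[0]=0 ≤ 3 → i=0, swap nums[0],nums[0] (no change) → [0, 10, 11, 7, -1, -4, 8, 6, 1, -2, 2, -3, 3]
j=1: nums[1]=10 > 3 → no swap
j=2: nums[2]=11 > 3 → no swap
j=3: nums[3]=7 > 3 → no swap
j=4: nums[4]=-1 ≤ 3 → i=1, swap nums[1],nums[4] → [0, -1, 11, 7, 10, -4, 8, 6, 1, -2, 2, -3, 3]
j=5: nums[5]=-4 ≤ 3 → i=2, swap nums[2],nums[5] → [0, -1, -4, 7, 10, 11, 8, 6, 1, -2, 2, -3, 3]
j=6: nums[6]=8 > 3 → no swap
j=7: nums[7]=6 > 3 → no swap
j=8: nums[8]=1 ≤ 3 → i=3, swap nums[3],nums[8] → [0, -1, -4, 1, 10, 11, 8, 6, 7, -2, 2, -3, 3]
j=9: nums[9]=-2 ≤ 3 → i=4, swap nums[4],nums[9] → [0, -1, -4, 1, -2, 11, 8, 6, 7, 10, 2, -3, 3]
j=10: nums[10]=2 ≤ 3 → i=5, swap nums[5],nums[10] → [0, -1, -4, 1, -2, 2, 8, 6, 7, 10, 11, -3, 3]
j=11: nums[11]=-3 ≤ 3 → i=6, swap nums[6],nums[11] → [0, -1, -4, 1, -2, 2, -3, 6, 7, 10, 11, 8, 3]
final swap nums[7],nums[12] → [0, -1, -4, 1, -2, 2, -3, 3, 7, 10, 11, 8, 6]; return 7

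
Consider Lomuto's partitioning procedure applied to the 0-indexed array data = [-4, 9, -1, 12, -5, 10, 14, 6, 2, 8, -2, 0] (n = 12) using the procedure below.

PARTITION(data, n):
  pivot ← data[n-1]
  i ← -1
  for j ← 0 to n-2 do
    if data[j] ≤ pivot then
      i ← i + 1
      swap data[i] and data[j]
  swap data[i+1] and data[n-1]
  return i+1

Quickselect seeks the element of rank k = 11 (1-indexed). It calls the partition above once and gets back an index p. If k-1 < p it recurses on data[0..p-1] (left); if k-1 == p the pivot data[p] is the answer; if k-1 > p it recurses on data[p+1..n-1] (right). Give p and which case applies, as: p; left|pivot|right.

4; right

pivot = data[11] = 0; i = -1
j=0: data[0]=-4 ≤ 0 → i=0, swap data[0],data[0] (no change) → [-4, 9, -1, 12, -5, 10, 14, 6, 2, 8, -2, 0]
j=1: data[1]=9 > 0 → no swap
j=2: data[2]=-1 ≤ 0 → i=1, swap data[1],data[2] → [-4, -1, 9, 12, -5, 10, 14, 6, 2, 8, -2, 0]
j=3: data[3]=12 > 0 → no swap
j=4: data[4]=-5 ≤ 0 → i=2, swap data[2],data[4] → [-4, -1, -5, 12, 9, 10, 14, 6, 2, 8, -2, 0]
j=5: data[5]=10 > 0 → no swap
j=6: data[6]=14 > 0 → no swap
j=7: data[7]=6 > 0 → no swap
j=8: data[8]=2 > 0 → no swap
j=9: data[9]=8 > 0 → no swap
j=10: data[10]=-2 ≤ 0 → i=3, swap data[3],data[10] → [-4, -1, -5, -2, 9, 10, 14, 6, 2, 8, 12, 0]
final swap data[4],data[11] → [-4, -1, -5, -2, 0, 10, 14, 6, 2, 8, 12, 9]; return 4
p = 4; k-1 = 10 > 4 ⇒ right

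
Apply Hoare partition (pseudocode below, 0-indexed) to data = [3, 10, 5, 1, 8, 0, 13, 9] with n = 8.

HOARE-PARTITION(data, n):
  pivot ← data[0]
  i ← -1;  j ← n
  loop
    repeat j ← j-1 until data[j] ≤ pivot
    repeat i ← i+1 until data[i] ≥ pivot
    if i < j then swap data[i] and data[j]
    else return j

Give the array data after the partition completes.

pivot=3
j stops at 5 (0), i stops at 0 (3); swap ⇒ [0, 10, 5, 1, 8, 3, 13, 9]
j stops at 3 (1), i stops at 1 (10); swap ⇒ [0, 1, 5, 10, 8, 3, 13, 9]
j stops at 1, i stops at 2; i≥j ⇒ return 1. data=[0, 1, 5, 10, 8, 3, 13, 9]

[0, 1, 5, 10, 8, 3, 13, 9]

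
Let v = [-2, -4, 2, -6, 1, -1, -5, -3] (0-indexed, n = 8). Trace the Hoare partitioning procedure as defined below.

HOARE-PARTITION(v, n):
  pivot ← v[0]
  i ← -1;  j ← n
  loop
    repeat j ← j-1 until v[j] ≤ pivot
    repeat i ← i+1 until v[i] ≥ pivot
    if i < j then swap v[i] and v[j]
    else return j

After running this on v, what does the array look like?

pivot = v[0] = -2; i = -1, j = 8
j→7 (v[7]=-3≤-2), i→0 (v[0]=-2≥-2); i<j, swap → [-3, -4, 2, -6, 1, -1, -5, -2]
j→6 (v[6]=-5≤-2), i→2 (v[2]=2≥-2); i<j, swap → [-3, -4, -5, -6, 1, -1, 2, -2]
j→3, i→4; i≥j, return j=3. v = [-3, -4, -5, -6, 1, -1, 2, -2]

[-3, -4, -5, -6, 1, -1, 2, -2]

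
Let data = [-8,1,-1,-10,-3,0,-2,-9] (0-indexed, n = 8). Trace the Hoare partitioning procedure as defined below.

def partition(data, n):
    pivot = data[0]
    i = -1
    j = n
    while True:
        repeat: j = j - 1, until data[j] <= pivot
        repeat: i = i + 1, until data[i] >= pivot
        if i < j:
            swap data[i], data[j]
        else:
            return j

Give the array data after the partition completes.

[-9,-10,-1,1,-3,0,-2,-8]

pivot = data[0] = -8; i = -1, j = 8
j→7 (data[7]=-9≤-8), i→0 (data[0]=-8≥-8); i<j, swap → [-9,1,-1,-10,-3,0,-2,-8]
j→3 (data[3]=-10≤-8), i→1 (data[1]=1≥-8); i<j, swap → [-9,-10,-1,1,-3,0,-2,-8]
j→1, i→2; i≥j, return j=1. data = [-9,-10,-1,1,-3,0,-2,-8]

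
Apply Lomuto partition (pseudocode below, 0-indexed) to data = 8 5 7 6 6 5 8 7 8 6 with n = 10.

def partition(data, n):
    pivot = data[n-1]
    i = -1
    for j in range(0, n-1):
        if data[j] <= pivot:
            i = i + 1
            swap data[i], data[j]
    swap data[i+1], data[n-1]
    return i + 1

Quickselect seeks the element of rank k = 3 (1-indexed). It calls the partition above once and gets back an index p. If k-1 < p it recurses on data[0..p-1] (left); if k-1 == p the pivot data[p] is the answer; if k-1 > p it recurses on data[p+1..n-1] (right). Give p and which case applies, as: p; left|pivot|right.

4; left

pivot = data[9] = 6; i = -1
j=0: data[0]=8 > 6 → no swap
j=1: data[1]=5 ≤ 6 → i=0, swap data[0],data[1] → 5 8 7 6 6 5 8 7 8 6
j=2: data[2]=7 > 6 → no swap
j=3: data[3]=6 ≤ 6 → i=1, swap data[1],data[3] → 5 6 7 8 6 5 8 7 8 6
j=4: data[4]=6 ≤ 6 → i=2, swap data[2],data[4] → 5 6 6 8 7 5 8 7 8 6
j=5: data[5]=5 ≤ 6 → i=3, swap data[3],data[5] → 5 6 6 5 7 8 8 7 8 6
j=6: data[6]=8 > 6 → no swap
j=7: data[7]=7 > 6 → no swap
j=8: data[8]=8 > 6 → no swap
final swap data[4],data[9] → 5 6 6 5 6 8 8 7 8 7; return 4
p = 4; k-1 = 2 < 4 ⇒ left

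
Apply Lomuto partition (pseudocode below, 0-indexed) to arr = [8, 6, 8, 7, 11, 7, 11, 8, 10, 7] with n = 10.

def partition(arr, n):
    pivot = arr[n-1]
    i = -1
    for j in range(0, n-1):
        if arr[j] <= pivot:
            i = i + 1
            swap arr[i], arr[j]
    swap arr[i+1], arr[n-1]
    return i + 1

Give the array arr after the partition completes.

[6, 7, 7, 7, 11, 8, 11, 8, 10, 8]

pivot = arr[9] = 7; i = -1
j=0: arr[0]=8 > 7 → no swap
j=1: arr[1]=6 ≤ 7 → i=0, swap arr[0],arr[1] → [6, 8, 8, 7, 11, 7, 11, 8, 10, 7]
j=2: arr[2]=8 > 7 → no swap
j=3: arr[3]=7 ≤ 7 → i=1, swap arr[1],arr[3] → [6, 7, 8, 8, 11, 7, 11, 8, 10, 7]
j=4: arr[4]=11 > 7 → no swap
j=5: arr[5]=7 ≤ 7 → i=2, swap arr[2],arr[5] → [6, 7, 7, 8, 11, 8, 11, 8, 10, 7]
j=6: arr[6]=11 > 7 → no swap
j=7: arr[7]=8 > 7 → no swap
j=8: arr[8]=10 > 7 → no swap
final swap arr[3],arr[9] → [6, 7, 7, 7, 11, 8, 11, 8, 10, 8]; return 3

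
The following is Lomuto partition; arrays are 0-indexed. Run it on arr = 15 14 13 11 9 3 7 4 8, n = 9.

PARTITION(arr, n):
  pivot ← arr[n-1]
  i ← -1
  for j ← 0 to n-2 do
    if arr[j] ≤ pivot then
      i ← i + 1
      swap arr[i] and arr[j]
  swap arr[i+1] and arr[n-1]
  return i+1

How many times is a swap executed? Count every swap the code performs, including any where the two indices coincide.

4

pivot=8, i=-1
j=0: 15>8, skip
j=1: 14>8, skip
j=2: 13>8, skip
j=3: 11>8, skip
j=4: 9>8, skip
j=5: 3≤8, i=0, swap(0,5) ⇒ 3 14 13 11 9 15 7 4 8
j=6: 7≤8, i=1, swap(1,6) ⇒ 3 7 13 11 9 15 14 4 8
j=7: 4≤8, i=2, swap(2,7) ⇒ 3 7 4 11 9 15 14 13 8
swap(3,8) ⇒ 3 7 4 8 9 15 14 13 11; return 3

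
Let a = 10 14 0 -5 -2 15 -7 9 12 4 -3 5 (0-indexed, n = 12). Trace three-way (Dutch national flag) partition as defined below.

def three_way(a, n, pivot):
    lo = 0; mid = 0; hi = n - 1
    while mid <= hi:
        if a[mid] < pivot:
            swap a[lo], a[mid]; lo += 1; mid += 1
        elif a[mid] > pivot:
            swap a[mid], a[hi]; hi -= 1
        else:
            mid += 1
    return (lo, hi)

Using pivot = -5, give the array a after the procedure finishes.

-7 -5 0 -2 15 14 9 12 4 -3 5 10

pivot = -5; lo=0, mid=0, hi=11
a[mid]=10>-5: swap a[0],a[11]; hi=10 → 5 14 0 -5 -2 15 -7 9 12 4 -3 10
a[mid]=5>-5: swap a[0],a[10]; hi=9 → -3 14 0 -5 -2 15 -7 9 12 4 5 10
a[mid]=-3>-5: swap a[0],a[9]; hi=8 → 4 14 0 -5 -2 15 -7 9 12 -3 5 10
a[mid]=4>-5: swap a[0],a[8]; hi=7 → 12 14 0 -5 -2 15 -7 9 4 -3 5 10
a[mid]=12>-5: swap a[0],a[7]; hi=6 → 9 14 0 -5 -2 15 -7 12 4 -3 5 10
a[mid]=9>-5: swap a[0],a[6]; hi=5 → -7 14 0 -5 -2 15 9 12 4 -3 5 10
a[mid]=-7<-5: swap a[0],a[0]; lo=1,mid=1 → -7 14 0 -5 -2 15 9 12 4 -3 5 10
a[mid]=14>-5: swap a[1],a[5]; hi=4 → -7 15 0 -5 -2 14 9 12 4 -3 5 10
a[mid]=15>-5: swap a[1],a[4]; hi=3 → -7 -2 0 -5 15 14 9 12 4 -3 5 10
a[mid]=-2>-5: swap a[1],a[3]; hi=2 → -7 -5 0 -2 15 14 9 12 4 -3 5 10
a[mid]=-5=-5: mid=2
a[mid]=0>-5: swap a[2],a[2]; hi=1 → -7 -5 0 -2 15 14 9 12 4 -3 5 10
end: lo=1, hi=1; a = -7 -5 0 -2 15 14 9 12 4 -3 5 10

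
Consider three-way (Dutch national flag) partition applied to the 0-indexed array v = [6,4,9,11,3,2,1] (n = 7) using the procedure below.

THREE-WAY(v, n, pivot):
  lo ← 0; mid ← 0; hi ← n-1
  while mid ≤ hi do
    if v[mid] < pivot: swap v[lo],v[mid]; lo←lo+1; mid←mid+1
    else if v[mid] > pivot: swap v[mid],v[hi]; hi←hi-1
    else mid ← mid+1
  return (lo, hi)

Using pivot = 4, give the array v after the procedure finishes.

pivot = 4; lo=0, mid=0, hi=6
v[mid]=6>4: swap v[0],v[6]; hi=5 → [1,4,9,11,3,2,6]
v[mid]=1<4: swap v[0],v[0]; lo=1,mid=1 → [1,4,9,11,3,2,6]
v[mid]=4=4: mid=2
v[mid]=9>4: swap v[2],v[5]; hi=4 → [1,4,2,11,3,9,6]
v[mid]=2<4: swap v[1],v[2]; lo=2,mid=3 → [1,2,4,11,3,9,6]
v[mid]=11>4: swap v[3],v[4]; hi=3 → [1,2,4,3,11,9,6]
v[mid]=3<4: swap v[2],v[3]; lo=3,mid=4 → [1,2,3,4,11,9,6]
end: lo=3, hi=3; v = [1,2,3,4,11,9,6]

[1,2,3,4,11,9,6]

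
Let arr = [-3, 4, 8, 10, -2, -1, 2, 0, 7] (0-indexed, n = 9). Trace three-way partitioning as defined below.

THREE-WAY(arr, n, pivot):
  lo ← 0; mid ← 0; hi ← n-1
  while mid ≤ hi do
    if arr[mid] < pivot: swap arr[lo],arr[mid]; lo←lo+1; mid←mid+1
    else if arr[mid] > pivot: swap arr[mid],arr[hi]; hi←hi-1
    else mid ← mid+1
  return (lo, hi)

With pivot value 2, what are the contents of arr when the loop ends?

[-3, 0, -1, -2, 2, 10, 8, 7, 4]

lo=0 mid=0 hi=8
-3<2: swap(0,0), lo=1 mid=1 ⇒ [-3, 4, 8, 10, -2, -1, 2, 0, 7]
4>2: swap(1,8), hi=7 ⇒ [-3, 7, 8, 10, -2, -1, 2, 0, 4]
7>2: swap(1,7), hi=6 ⇒ [-3, 0, 8, 10, -2, -1, 2, 7, 4]
0<2: swap(1,1), lo=2 mid=2 ⇒ [-3, 0, 8, 10, -2, -1, 2, 7, 4]
8>2: swap(2,6), hi=5 ⇒ [-3, 0, 2, 10, -2, -1, 8, 7, 4]
2=2: mid=3
10>2: swap(3,5), hi=4 ⇒ [-3, 0, 2, -1, -2, 10, 8, 7, 4]
-1<2: swap(2,3), lo=3 mid=4 ⇒ [-3, 0, -1, 2, -2, 10, 8, 7, 4]
-2<2: swap(3,4), lo=4 mid=5 ⇒ [-3, 0, -1, -2, 2, 10, 8, 7, 4]
done. lo=4 hi=4; arr=[-3, 0, -1, -2, 2, 10, 8, 7, 4]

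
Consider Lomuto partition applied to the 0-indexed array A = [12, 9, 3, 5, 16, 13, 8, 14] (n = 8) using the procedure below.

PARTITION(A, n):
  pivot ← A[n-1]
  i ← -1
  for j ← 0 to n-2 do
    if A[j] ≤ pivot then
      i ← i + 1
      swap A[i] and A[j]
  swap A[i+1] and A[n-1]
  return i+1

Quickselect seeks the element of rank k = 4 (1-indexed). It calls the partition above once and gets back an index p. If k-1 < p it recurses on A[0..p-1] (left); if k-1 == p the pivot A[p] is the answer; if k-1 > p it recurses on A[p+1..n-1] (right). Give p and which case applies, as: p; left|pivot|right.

6; left

pivot=14, i=-1
j=0: 12≤14, i=0, swap(0,0) ⇒ [12, 9, 3, 5, 16, 13, 8, 14]
j=1: 9≤14, i=1, swap(1,1) ⇒ [12, 9, 3, 5, 16, 13, 8, 14]
j=2: 3≤14, i=2, swap(2,2) ⇒ [12, 9, 3, 5, 16, 13, 8, 14]
j=3: 5≤14, i=3, swap(3,3) ⇒ [12, 9, 3, 5, 16, 13, 8, 14]
j=4: 16>14, skip
j=5: 13≤14, i=4, swap(4,5) ⇒ [12, 9, 3, 5, 13, 16, 8, 14]
j=6: 8≤14, i=5, swap(5,6) ⇒ [12, 9, 3, 5, 13, 8, 16, 14]
swap(6,7) ⇒ [12, 9, 3, 5, 13, 8, 14, 16]; return 6
p = 6; k-1 = 3 < 6 ⇒ left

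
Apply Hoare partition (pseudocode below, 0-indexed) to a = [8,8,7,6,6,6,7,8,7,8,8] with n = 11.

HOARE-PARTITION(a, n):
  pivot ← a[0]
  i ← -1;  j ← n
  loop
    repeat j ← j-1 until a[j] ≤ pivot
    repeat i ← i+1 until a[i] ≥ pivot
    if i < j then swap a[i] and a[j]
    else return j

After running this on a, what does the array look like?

pivot=8
j stops at 10 (8), i stops at 0 (8); swap ⇒ [8,8,7,6,6,6,7,8,7,8,8]
j stops at 9 (8), i stops at 1 (8); swap ⇒ [8,8,7,6,6,6,7,8,7,8,8]
j stops at 8 (7), i stops at 7 (8); swap ⇒ [8,8,7,6,6,6,7,7,8,8,8]
j stops at 7, i stops at 8; i≥j ⇒ return 7. a=[8,8,7,6,6,6,7,7,8,8,8]

[8,8,7,6,6,6,7,7,8,8,8]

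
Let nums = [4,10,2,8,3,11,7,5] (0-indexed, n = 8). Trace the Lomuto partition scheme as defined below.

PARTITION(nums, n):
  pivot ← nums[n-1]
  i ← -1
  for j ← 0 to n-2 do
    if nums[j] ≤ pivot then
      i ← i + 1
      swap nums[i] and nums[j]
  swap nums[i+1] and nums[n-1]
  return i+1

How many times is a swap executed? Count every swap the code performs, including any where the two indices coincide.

4

pivot=5, i=-1
j=0: 4≤5, i=0, swap(0,0) ⇒ [4,10,2,8,3,11,7,5]
j=1: 10>5, skip
j=2: 2≤5, i=1, swap(1,2) ⇒ [4,2,10,8,3,11,7,5]
j=3: 8>5, skip
j=4: 3≤5, i=2, swap(2,4) ⇒ [4,2,3,8,10,11,7,5]
j=5: 11>5, skip
j=6: 7>5, skip
swap(3,7) ⇒ [4,2,3,5,10,11,7,8]; return 3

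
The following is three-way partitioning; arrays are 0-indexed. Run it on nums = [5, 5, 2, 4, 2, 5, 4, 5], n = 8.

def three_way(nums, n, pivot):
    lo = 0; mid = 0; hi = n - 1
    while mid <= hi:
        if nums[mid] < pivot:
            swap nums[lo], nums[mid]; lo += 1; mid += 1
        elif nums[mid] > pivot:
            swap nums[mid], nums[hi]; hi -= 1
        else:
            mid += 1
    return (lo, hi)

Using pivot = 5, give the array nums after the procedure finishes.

[2, 4, 2, 4, 5, 5, 5, 5]

pivot = 5; lo=0, mid=0, hi=7
nums[mid]=5=5: mid=1
nums[mid]=5=5: mid=2
nums[mid]=2<5: swap nums[0],nums[2]; lo=1,mid=3 → [2, 5, 5, 4, 2, 5, 4, 5]
nums[mid]=4<5: swap nums[1],nums[3]; lo=2,mid=4 → [2, 4, 5, 5, 2, 5, 4, 5]
nums[mid]=2<5: swap nums[2],nums[4]; lo=3,mid=5 → [2, 4, 2, 5, 5, 5, 4, 5]
nums[mid]=5=5: mid=6
nums[mid]=4<5: swap nums[3],nums[6]; lo=4,mid=7 → [2, 4, 2, 4, 5, 5, 5, 5]
nums[mid]=5=5: mid=8
end: lo=4, hi=7; nums = [2, 4, 2, 4, 5, 5, 5, 5]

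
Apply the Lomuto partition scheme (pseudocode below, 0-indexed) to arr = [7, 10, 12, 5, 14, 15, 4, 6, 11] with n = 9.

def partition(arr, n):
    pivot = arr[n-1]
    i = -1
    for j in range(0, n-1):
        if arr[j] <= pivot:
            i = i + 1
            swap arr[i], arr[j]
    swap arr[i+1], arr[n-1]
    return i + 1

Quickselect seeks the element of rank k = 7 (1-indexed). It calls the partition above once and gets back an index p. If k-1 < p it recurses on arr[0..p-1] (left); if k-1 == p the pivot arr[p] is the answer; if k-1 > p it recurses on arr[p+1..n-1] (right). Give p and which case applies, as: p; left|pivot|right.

pivot = arr[8] = 11; i = -1
j=0: arr[0]=7 ≤ 11 → i=0, swap arr[0],arr[0] (no change) → [7, 10, 12, 5, 14, 15, 4, 6, 11]
j=1: arr[1]=10 ≤ 11 → i=1, swap arr[1],arr[1] (no change) → [7, 10, 12, 5, 14, 15, 4, 6, 11]
j=2: arr[2]=12 > 11 → no swap
j=3: arr[3]=5 ≤ 11 → i=2, swap arr[2],arr[3] → [7, 10, 5, 12, 14, 15, 4, 6, 11]
j=4: arr[4]=14 > 11 → no swap
j=5: arr[5]=15 > 11 → no swap
j=6: arr[6]=4 ≤ 11 → i=3, swap arr[3],arr[6] → [7, 10, 5, 4, 14, 15, 12, 6, 11]
j=7: arr[7]=6 ≤ 11 → i=4, swap arr[4],arr[7] → [7, 10, 5, 4, 6, 15, 12, 14, 11]
final swap arr[5],arr[8] → [7, 10, 5, 4, 6, 11, 12, 14, 15]; return 5
p = 5; k-1 = 6 > 5 ⇒ right

5; right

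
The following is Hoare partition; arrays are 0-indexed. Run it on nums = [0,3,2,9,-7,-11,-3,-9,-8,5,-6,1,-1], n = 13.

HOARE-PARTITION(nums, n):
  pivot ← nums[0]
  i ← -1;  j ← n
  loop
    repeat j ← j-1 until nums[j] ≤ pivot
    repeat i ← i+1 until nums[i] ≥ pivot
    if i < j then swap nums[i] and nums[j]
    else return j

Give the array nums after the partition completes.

[-1,-6,-8,-9,-7,-11,-3,9,2,5,3,1,0]

pivot = nums[0] = 0; i = -1, j = 13
j→12 (nums[12]=-1≤0), i→0 (nums[0]=0≥0); i<j, swap → [-1,3,2,9,-7,-11,-3,-9,-8,5,-6,1,0]
j→10 (nums[10]=-6≤0), i→1 (nums[1]=3≥0); i<j, swap → [-1,-6,2,9,-7,-11,-3,-9,-8,5,3,1,0]
j→8 (nums[8]=-8≤0), i→2 (nums[2]=2≥0); i<j, swap → [-1,-6,-8,9,-7,-11,-3,-9,2,5,3,1,0]
j→7 (nums[7]=-9≤0), i→3 (nums[3]=9≥0); i<j, swap → [-1,-6,-8,-9,-7,-11,-3,9,2,5,3,1,0]
j→6, i→7; i≥j, return j=6. nums = [-1,-6,-8,-9,-7,-11,-3,9,2,5,3,1,0]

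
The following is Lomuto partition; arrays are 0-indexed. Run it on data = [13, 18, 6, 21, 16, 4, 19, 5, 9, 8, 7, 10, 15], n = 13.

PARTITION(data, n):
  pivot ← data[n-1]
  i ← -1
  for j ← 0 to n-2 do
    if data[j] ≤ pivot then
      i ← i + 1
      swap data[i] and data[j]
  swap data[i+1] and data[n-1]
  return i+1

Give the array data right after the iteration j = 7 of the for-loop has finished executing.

pivot=15, i=-1
j=0: 13≤15, i=0, swap(0,0) ⇒ [13, 18, 6, 21, 16, 4, 19, 5, 9, 8, 7, 10, 15]
j=1: 18>15, skip
j=2: 6≤15, i=1, swap(1,2) ⇒ [13, 6, 18, 21, 16, 4, 19, 5, 9, 8, 7, 10, 15]
j=3: 21>15, skip
j=4: 16>15, skip
j=5: 4≤15, i=2, swap(2,5) ⇒ [13, 6, 4, 21, 16, 18, 19, 5, 9, 8, 7, 10, 15]
j=6: 19>15, skip
j=7: 5≤15, i=3, swap(3,7) ⇒ [13, 6, 4, 5, 16, 18, 19, 21, 9, 8, 7, 10, 15]
(after j=7) data = [13, 6, 4, 5, 16, 18, 19, 21, 9, 8, 7, 10, 15]

[13, 6, 4, 5, 16, 18, 19, 21, 9, 8, 7, 10, 15]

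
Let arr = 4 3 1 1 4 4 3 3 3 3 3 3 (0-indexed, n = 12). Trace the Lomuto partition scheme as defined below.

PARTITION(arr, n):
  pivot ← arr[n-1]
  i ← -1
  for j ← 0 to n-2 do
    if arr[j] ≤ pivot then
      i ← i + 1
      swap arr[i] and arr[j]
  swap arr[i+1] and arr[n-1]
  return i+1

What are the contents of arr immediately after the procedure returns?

3 1 1 3 3 3 3 3 3 4 4 4

pivot = arr[11] = 3; i = -1
j=0: arr[0]=4 > 3 → no swap
j=1: arr[1]=3 ≤ 3 → i=0, swap arr[0],arr[1] → 3 4 1 1 4 4 3 3 3 3 3 3
j=2: arr[2]=1 ≤ 3 → i=1, swap arr[1],arr[2] → 3 1 4 1 4 4 3 3 3 3 3 3
j=3: arr[3]=1 ≤ 3 → i=2, swap arr[2],arr[3] → 3 1 1 4 4 4 3 3 3 3 3 3
j=4: arr[4]=4 > 3 → no swap
j=5: arr[5]=4 > 3 → no swap
j=6: arr[6]=3 ≤ 3 → i=3, swap arr[3],arr[6] → 3 1 1 3 4 4 4 3 3 3 3 3
j=7: arr[7]=3 ≤ 3 → i=4, swap arr[4],arr[7] → 3 1 1 3 3 4 4 4 3 3 3 3
j=8: arr[8]=3 ≤ 3 → i=5, swap arr[5],arr[8] → 3 1 1 3 3 3 4 4 4 3 3 3
j=9: arr[9]=3 ≤ 3 → i=6, swap arr[6],arr[9] → 3 1 1 3 3 3 3 4 4 4 3 3
j=10: arr[10]=3 ≤ 3 → i=7, swap arr[7],arr[10] → 3 1 1 3 3 3 3 3 4 4 4 3
final swap arr[8],arr[11] → 3 1 1 3 3 3 3 3 3 4 4 4; return 8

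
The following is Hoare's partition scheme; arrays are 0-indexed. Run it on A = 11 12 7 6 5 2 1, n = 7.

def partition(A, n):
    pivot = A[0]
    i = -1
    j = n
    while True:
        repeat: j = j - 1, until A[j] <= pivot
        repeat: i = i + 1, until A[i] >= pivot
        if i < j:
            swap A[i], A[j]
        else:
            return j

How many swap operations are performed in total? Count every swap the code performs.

pivot=11
j stops at 6 (1), i stops at 0 (11); swap ⇒ 1 12 7 6 5 2 11
j stops at 5 (2), i stops at 1 (12); swap ⇒ 1 2 7 6 5 12 11
j stops at 4, i stops at 5; i≥j ⇒ return 4. A=1 2 7 6 5 12 11

2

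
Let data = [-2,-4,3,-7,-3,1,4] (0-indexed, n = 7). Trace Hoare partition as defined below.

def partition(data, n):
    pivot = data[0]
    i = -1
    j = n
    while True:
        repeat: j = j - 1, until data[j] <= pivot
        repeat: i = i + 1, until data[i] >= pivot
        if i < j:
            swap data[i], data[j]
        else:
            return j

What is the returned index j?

2

pivot=-2
j stops at 4 (-3), i stops at 0 (-2); swap ⇒ [-3,-4,3,-7,-2,1,4]
j stops at 3 (-7), i stops at 2 (3); swap ⇒ [-3,-4,-7,3,-2,1,4]
j stops at 2, i stops at 3; i≥j ⇒ return 2. data=[-3,-4,-7,3,-2,1,4]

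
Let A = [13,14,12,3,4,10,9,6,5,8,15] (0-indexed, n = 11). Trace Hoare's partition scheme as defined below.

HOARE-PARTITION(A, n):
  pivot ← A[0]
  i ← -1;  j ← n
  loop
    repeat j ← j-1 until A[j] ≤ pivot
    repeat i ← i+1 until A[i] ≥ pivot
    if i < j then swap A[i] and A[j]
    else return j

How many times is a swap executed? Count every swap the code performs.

2

pivot = A[0] = 13; i = -1, j = 11
j→9 (A[9]=8≤13), i→0 (A[0]=13≥13); i<j, swap → [8,14,12,3,4,10,9,6,5,13,15]
j→8 (A[8]=5≤13), i→1 (A[1]=14≥13); i<j, swap → [8,5,12,3,4,10,9,6,14,13,15]
j→7, i→8; i≥j, return j=7. A = [8,5,12,3,4,10,9,6,14,13,15]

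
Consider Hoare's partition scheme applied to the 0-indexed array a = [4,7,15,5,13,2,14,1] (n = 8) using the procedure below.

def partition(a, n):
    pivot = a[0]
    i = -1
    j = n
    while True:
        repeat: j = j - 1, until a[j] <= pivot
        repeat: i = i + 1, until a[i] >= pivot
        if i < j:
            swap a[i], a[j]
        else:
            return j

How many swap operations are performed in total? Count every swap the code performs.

pivot = a[0] = 4; i = -1, j = 8
j→7 (a[7]=1≤4), i→0 (a[0]=4≥4); i<j, swap → [1,7,15,5,13,2,14,4]
j→5 (a[5]=2≤4), i→1 (a[1]=7≥4); i<j, swap → [1,2,15,5,13,7,14,4]
j→1, i→2; i≥j, return j=1. a = [1,2,15,5,13,7,14,4]

2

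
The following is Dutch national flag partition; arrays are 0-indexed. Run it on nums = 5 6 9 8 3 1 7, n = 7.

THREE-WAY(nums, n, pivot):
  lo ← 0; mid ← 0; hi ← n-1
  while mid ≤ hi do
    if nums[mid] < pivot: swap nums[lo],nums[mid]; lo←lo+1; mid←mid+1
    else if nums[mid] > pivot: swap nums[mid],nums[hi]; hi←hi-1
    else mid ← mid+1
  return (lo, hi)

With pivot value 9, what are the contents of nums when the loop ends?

pivot = 9; lo=0, mid=0, hi=6
nums[mid]=5<9: swap nums[0],nums[0]; lo=1,mid=1 → 5 6 9 8 3 1 7
nums[mid]=6<9: swap nums[1],nums[1]; lo=2,mid=2 → 5 6 9 8 3 1 7
nums[mid]=9=9: mid=3
nums[mid]=8<9: swap nums[2],nums[3]; lo=3,mid=4 → 5 6 8 9 3 1 7
nums[mid]=3<9: swap nums[3],nums[4]; lo=4,mid=5 → 5 6 8 3 9 1 7
nums[mid]=1<9: swap nums[4],nums[5]; lo=5,mid=6 → 5 6 8 3 1 9 7
nums[mid]=7<9: swap nums[5],nums[6]; lo=6,mid=7 → 5 6 8 3 1 7 9
end: lo=6, hi=6; nums = 5 6 8 3 1 7 9

5 6 8 3 1 7 9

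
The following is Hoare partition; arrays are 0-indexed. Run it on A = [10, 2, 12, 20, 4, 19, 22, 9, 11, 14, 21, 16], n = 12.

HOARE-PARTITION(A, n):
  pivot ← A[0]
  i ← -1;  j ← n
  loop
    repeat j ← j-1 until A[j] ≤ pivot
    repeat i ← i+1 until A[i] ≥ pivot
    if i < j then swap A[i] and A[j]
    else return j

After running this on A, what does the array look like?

[9, 2, 4, 20, 12, 19, 22, 10, 11, 14, 21, 16]

pivot=10
j stops at 7 (9), i stops at 0 (10); swap ⇒ [9, 2, 12, 20, 4, 19, 22, 10, 11, 14, 21, 16]
j stops at 4 (4), i stops at 2 (12); swap ⇒ [9, 2, 4, 20, 12, 19, 22, 10, 11, 14, 21, 16]
j stops at 2, i stops at 3; i≥j ⇒ return 2. A=[9, 2, 4, 20, 12, 19, 22, 10, 11, 14, 21, 16]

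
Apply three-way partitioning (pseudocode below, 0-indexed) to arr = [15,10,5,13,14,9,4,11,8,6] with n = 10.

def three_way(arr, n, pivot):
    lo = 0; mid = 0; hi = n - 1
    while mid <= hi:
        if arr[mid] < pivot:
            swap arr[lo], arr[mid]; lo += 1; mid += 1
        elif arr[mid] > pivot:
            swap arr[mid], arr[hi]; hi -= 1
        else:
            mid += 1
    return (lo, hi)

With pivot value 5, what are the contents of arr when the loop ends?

lo=0 mid=0 hi=9
15>5: swap(0,9), hi=8 ⇒ [6,10,5,13,14,9,4,11,8,15]
6>5: swap(0,8), hi=7 ⇒ [8,10,5,13,14,9,4,11,6,15]
8>5: swap(0,7), hi=6 ⇒ [11,10,5,13,14,9,4,8,6,15]
11>5: swap(0,6), hi=5 ⇒ [4,10,5,13,14,9,11,8,6,15]
4<5: swap(0,0), lo=1 mid=1 ⇒ [4,10,5,13,14,9,11,8,6,15]
10>5: swap(1,5), hi=4 ⇒ [4,9,5,13,14,10,11,8,6,15]
9>5: swap(1,4), hi=3 ⇒ [4,14,5,13,9,10,11,8,6,15]
14>5: swap(1,3), hi=2 ⇒ [4,13,5,14,9,10,11,8,6,15]
13>5: swap(1,2), hi=1 ⇒ [4,5,13,14,9,10,11,8,6,15]
5=5: mid=2
done. lo=1 hi=1; arr=[4,5,13,14,9,10,11,8,6,15]

[4,5,13,14,9,10,11,8,6,15]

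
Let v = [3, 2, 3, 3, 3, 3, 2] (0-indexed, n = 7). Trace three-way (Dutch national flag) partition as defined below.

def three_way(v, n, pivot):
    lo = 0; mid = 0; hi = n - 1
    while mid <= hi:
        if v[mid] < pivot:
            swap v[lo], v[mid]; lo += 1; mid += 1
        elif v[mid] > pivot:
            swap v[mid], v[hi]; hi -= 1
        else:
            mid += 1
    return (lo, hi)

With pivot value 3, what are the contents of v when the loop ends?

lo=0 mid=0 hi=6
3=3: mid=1
2<3: swap(0,1), lo=1 mid=2 ⇒ [2, 3, 3, 3, 3, 3, 2]
3=3: mid=3
3=3: mid=4
3=3: mid=5
3=3: mid=6
2<3: swap(1,6), lo=2 mid=7 ⇒ [2, 2, 3, 3, 3, 3, 3]
done. lo=2 hi=6; v=[2, 2, 3, 3, 3, 3, 3]

[2, 2, 3, 3, 3, 3, 3]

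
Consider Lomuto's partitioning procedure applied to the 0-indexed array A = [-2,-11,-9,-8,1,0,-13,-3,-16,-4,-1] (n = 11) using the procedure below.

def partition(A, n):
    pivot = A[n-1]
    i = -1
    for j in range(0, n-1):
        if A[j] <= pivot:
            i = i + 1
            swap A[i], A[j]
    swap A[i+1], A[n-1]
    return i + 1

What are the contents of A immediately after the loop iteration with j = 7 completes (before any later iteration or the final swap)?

pivot = A[10] = -1; i = -1
j=0: A[0]=-2 ≤ -1 → i=0, swap A[0],A[0] (no change) → [-2,-11,-9,-8,1,0,-13,-3,-16,-4,-1]
j=1: A[1]=-11 ≤ -1 → i=1, swap A[1],A[1] (no change) → [-2,-11,-9,-8,1,0,-13,-3,-16,-4,-1]
j=2: A[2]=-9 ≤ -1 → i=2, swap A[2],A[2] (no change) → [-2,-11,-9,-8,1,0,-13,-3,-16,-4,-1]
j=3: A[3]=-8 ≤ -1 → i=3, swap A[3],A[3] (no change) → [-2,-11,-9,-8,1,0,-13,-3,-16,-4,-1]
j=4: A[4]=1 > -1 → no swap
j=5: A[5]=0 > -1 → no swap
j=6: A[6]=-13 ≤ -1 → i=4, swap A[4],A[6] → [-2,-11,-9,-8,-13,0,1,-3,-16,-4,-1]
j=7: A[7]=-3 ≤ -1 → i=5, swap A[5],A[7] → [-2,-11,-9,-8,-13,-3,1,0,-16,-4,-1]
(after j=7) A = [-2,-11,-9,-8,-13,-3,1,0,-16,-4,-1]

[-2,-11,-9,-8,-13,-3,1,0,-16,-4,-1]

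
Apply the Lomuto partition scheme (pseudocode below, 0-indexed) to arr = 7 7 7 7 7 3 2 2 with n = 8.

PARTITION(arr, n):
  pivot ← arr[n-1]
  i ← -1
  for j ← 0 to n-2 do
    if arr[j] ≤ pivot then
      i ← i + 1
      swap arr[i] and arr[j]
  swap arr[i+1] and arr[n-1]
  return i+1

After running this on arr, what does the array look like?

2 2 7 7 7 3 7 7

pivot = arr[7] = 2; i = -1
j=0: arr[0]=7 > 2 → no swap
j=1: arr[1]=7 > 2 → no swap
j=2: arr[2]=7 > 2 → no swap
j=3: arr[3]=7 > 2 → no swap
j=4: arr[4]=7 > 2 → no swap
j=5: arr[5]=3 > 2 → no swap
j=6: arr[6]=2 ≤ 2 → i=0, swap arr[0],arr[6] → 2 7 7 7 7 3 7 2
final swap arr[1],arr[7] → 2 2 7 7 7 3 7 7; return 1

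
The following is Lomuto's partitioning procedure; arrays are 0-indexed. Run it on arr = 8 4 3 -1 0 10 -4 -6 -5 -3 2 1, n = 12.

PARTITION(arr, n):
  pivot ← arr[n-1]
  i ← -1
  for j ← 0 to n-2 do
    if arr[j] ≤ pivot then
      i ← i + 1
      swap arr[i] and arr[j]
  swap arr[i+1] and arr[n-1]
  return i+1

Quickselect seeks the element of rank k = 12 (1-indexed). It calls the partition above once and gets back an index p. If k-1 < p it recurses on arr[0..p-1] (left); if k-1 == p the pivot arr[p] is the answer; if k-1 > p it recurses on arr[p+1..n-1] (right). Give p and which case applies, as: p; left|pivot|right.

pivot = arr[11] = 1; i = -1
j=0: arr[0]=8 > 1 → no swap
j=1: arr[1]=4 > 1 → no swap
j=2: arr[2]=3 > 1 → no swap
j=3: arr[3]=-1 ≤ 1 → i=0, swap arr[0],arr[3] → -1 4 3 8 0 10 -4 -6 -5 -3 2 1
j=4: arr[4]=0 ≤ 1 → i=1, swap arr[1],arr[4] → -1 0 3 8 4 10 -4 -6 -5 -3 2 1
j=5: arr[5]=10 > 1 → no swap
j=6: arr[6]=-4 ≤ 1 → i=2, swap arr[2],arr[6] → -1 0 -4 8 4 10 3 -6 -5 -3 2 1
j=7: arr[7]=-6 ≤ 1 → i=3, swap arr[3],arr[7] → -1 0 -4 -6 4 10 3 8 -5 -3 2 1
j=8: arr[8]=-5 ≤ 1 → i=4, swap arr[4],arr[8] → -1 0 -4 -6 -5 10 3 8 4 -3 2 1
j=9: arr[9]=-3 ≤ 1 → i=5, swap arr[5],arr[9] → -1 0 -4 -6 -5 -3 3 8 4 10 2 1
j=10: arr[10]=2 > 1 → no swap
final swap arr[6],arr[11] → -1 0 -4 -6 -5 -3 1 8 4 10 2 3; return 6
p = 6; k-1 = 11 > 6 ⇒ right

6; right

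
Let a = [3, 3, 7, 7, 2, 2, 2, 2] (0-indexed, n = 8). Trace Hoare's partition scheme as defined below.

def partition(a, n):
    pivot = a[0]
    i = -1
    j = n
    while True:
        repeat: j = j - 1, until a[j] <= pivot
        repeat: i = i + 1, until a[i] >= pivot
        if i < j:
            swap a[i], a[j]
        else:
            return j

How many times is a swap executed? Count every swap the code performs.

pivot = a[0] = 3; i = -1, j = 8
j→7 (a[7]=2≤3), i→0 (a[0]=3≥3); i<j, swap → [2, 3, 7, 7, 2, 2, 2, 3]
j→6 (a[6]=2≤3), i→1 (a[1]=3≥3); i<j, swap → [2, 2, 7, 7, 2, 2, 3, 3]
j→5 (a[5]=2≤3), i→2 (a[2]=7≥3); i<j, swap → [2, 2, 2, 7, 2, 7, 3, 3]
j→4 (a[4]=2≤3), i→3 (a[3]=7≥3); i<j, swap → [2, 2, 2, 2, 7, 7, 3, 3]
j→3, i→4; i≥j, return j=3. a = [2, 2, 2, 2, 7, 7, 3, 3]

4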